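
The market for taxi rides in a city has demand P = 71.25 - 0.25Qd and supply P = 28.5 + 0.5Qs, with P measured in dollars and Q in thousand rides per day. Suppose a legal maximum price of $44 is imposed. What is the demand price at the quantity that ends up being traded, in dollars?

Rearranging demand gives Qd = 285 - 4P; rearranging supply gives Qs = 2P - 57. In a free market, 285 - 4P = 2P - 57 gives the equilibrium P* = 57, Q* = 57.
The ceiling of 44 is below the equilibrium price 57, so it binds.
At P = 44: Qd = 285 - 4·44 = 109 and Qs = 2·44 - 57 = 31.
Only 31 units reach the market. On the demand curve, the marginal buyer's willingness to pay at Q = 31 is (285 - 31)/4 = 63.5.

63.5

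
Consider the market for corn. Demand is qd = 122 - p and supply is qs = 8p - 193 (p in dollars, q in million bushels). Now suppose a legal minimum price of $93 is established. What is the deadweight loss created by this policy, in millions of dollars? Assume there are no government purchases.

Without the control the market clears where 122 - p = 8p - 193, i.e. p* = 35 and q* = 87.
Since 93 > 35, the floor is binding.
At p = 93: qd = 122 - 93 = 29 and qs = 8·93 - 193 = 551.
Quantity traded falls to 29. At q = 29 the demand price is 122 - 29 = 93 and the supply price is (193 + 29)/8 = 27.75.
Deadweight loss = ½ · (93 - 27.75) · (87 - 29) = ½ · 65.25 · 58 = 1892.25.

1892.25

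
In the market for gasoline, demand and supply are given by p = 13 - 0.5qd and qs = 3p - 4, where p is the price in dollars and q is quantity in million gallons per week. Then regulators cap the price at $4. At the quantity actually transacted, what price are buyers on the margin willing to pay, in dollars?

Rearranging demand gives qd = 26 - 2p. In a free market, 26 - 2p = 3p - 4 gives the equilibrium p* = 6, q* = 14.
Since 4 < 6, the ceiling is binding.
At p = 4: qd = 26 - 2·4 = 18 and qs = 3·4 - 4 = 8.
Only 8 units reach the market. On the demand curve, the marginal buyer's willingness to pay at q = 8 is (26 - 8)/2 = 9.

9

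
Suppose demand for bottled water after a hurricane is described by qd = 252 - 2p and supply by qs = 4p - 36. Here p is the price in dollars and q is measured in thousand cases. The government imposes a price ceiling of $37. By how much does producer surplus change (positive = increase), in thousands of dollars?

-1474

Equilibrium: 252 - 2p = 4p - 36, so 288 = 6p and p* = 48, q* = 156.
Because the ceiling (37) lies below the market-clearing price, it is binding.
At p = 37: qd = 252 - 2·37 = 178 and qs = 4·37 - 36 = 112.
Producer surplus without the control is ½ · (48 - 9) · 156 = 3042.
With the ceiling, producers sell 112 units at 37, so PS = ½ · (37 - 9) · 112 = 1568.
Change in producer surplus = 1568 - 3042 = -1474.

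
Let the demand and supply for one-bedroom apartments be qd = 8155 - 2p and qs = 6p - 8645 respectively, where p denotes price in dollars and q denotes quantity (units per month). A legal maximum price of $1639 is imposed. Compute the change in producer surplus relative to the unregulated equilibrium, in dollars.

-1185692

In a free market, 8155 - 2p = 6p - 8645 gives the equilibrium p* = 2100, q* = 3955.
Because the ceiling (1639) lies below the market-clearing price, it is binding.
At p = 1639: qd = 8155 - 2·1639 = 4877 and qs = 6·1639 - 8645 = 1189.
Producer surplus without the control is ½ · (2100 - 8645/6) · 3955 = 15642025/12.
With the ceiling, producers sell 1189 units at 1639, so PS = ½ · (1639 - 8645/6) · 1189 = 1413721/12.
Change in producer surplus = 1413721/12 - 15642025/12 = -1185692.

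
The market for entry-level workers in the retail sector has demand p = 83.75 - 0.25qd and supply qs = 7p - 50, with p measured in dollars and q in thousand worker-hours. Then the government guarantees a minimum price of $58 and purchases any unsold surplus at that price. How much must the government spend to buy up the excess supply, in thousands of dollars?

Rearranging demand gives qd = 335 - 4p. Setting quantity demanded equal to quantity supplied, 335 - 4p = 7p - 50, gives p* = 35 and q* = 195.
Because the floor (58) lies above the market-clearing price, it is binding.
At p = 58: qd = 335 - 4·58 = 103 and qs = 7·58 - 50 = 356.
Surplus = qs - qd = 253.
Government expenditure = surplus × support price = 253 × 58 = 14674.

14674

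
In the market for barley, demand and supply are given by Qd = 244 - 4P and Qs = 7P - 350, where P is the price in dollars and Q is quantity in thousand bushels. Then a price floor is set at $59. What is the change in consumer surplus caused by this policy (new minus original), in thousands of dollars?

Equilibrium: 244 - 4P = 7P - 350, so 594 = 11P and P* = 54, Q* = 28.
Since 59 > 54, the floor is binding.
At P = 59: Qd = 244 - 4·59 = 8 and Qs = 7·59 - 350 = 63.
Consumer surplus without the control is ½ · (61 - 54) · 28 = 98.
With the floor, consumers buy 8 units at 59, so CS = ½ · (61 - 59) · 8 = 8.
Change in consumer surplus = 8 - 98 = -90.

-90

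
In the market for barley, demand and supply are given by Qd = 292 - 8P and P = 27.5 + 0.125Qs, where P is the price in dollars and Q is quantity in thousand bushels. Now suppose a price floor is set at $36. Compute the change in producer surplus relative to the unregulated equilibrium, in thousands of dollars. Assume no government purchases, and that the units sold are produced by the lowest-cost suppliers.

Rearranging supply gives Qs = 8P - 220. In a free market, 292 - 8P = 8P - 220 gives the equilibrium P* = 32, Q* = 36.
Since 36 > 32, the floor is binding.
At P = 36: Qd = 292 - 8·36 = 4 and Qs = 8·36 - 220 = 68.
Producer surplus without the control is ½ · (32 - 27.5) · 36 = 81.
With the floor, 4 units are sold at 36. The supply price at Q = 4 is 28, so PS = ½ · [(36 - 27.5) + (36 - 28)] · 4 = 33.
Change in producer surplus = 33 - 81 = -48.

-48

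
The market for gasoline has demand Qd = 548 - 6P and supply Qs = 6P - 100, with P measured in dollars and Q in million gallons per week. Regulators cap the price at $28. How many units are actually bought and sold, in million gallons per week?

Without the control the market clears where 548 - 6P = 6P - 100, i.e. P* = 54 and Q* = 224.
The ceiling of 28 is below the equilibrium price 54, so it binds.
At P = 28: Qd = 548 - 6·28 = 380 and Qs = 6·28 - 100 = 68.
The quantity actually transacted is the short side, supply: 68.

68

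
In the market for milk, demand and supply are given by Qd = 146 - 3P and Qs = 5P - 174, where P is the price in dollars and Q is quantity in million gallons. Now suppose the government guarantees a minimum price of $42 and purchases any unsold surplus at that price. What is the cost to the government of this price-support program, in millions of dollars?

In a free market, 146 - 3P = 5P - 174 gives the equilibrium P* = 40, Q* = 26.
Since 42 > 40, the floor is binding.
At P = 42: Qd = 146 - 3·42 = 20 and Qs = 5·42 - 174 = 36.
Surplus = Qs - Qd = 16.
Government expenditure = surplus × support price = 16 × 42 = 672.

672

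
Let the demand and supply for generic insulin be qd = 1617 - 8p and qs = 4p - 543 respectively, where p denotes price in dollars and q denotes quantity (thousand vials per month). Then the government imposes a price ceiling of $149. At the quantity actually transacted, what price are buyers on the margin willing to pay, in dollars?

In a free market, 1617 - 8p = 4p - 543 gives the equilibrium p* = 180, q* = 177.
The ceiling of 149 is below the equilibrium price 180, so it binds.
At p = 149: qd = 1617 - 8·149 = 425 and qs = 4·149 - 543 = 53.
Only 53 units reach the market. On the demand curve, the marginal buyer's willingness to pay at q = 53 is (1617 - 53)/8 = 195.5.

195.5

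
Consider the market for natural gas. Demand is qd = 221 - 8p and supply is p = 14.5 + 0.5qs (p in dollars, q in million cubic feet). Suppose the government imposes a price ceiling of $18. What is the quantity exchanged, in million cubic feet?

7

Rearranging supply gives qs = 2p - 29. Without the control the market clears where 221 - 8p = 2p - 29, i.e. p* = 25 and q* = 21.
The ceiling of 18 is below the equilibrium price 25, so it binds.
At p = 18: qd = 221 - 8·18 = 77 and qs = 2·18 - 29 = 7.
The quantity actually transacted is the short side, supply: 7.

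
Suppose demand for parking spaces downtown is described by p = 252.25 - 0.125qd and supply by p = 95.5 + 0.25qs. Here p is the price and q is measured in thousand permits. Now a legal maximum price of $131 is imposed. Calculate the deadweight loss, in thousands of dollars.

Rearranging demand gives qd = 2018 - 8p; rearranging supply gives qs = 4p - 382. In a free market, 2018 - 8p = 4p - 382 gives the equilibrium p* = 200, q* = 418.
Since 131 < 200, the ceiling is binding.
At p = 131: qd = 2018 - 8·131 = 970 and qs = 4·131 - 382 = 142.
Quantity traded falls to 142. At q = 142 the demand price is (2018 - 142)/8 = 234.5 and the supply price is (382 + 142)/4 = 131.
Deadweight loss = ½ · (234.5 - 131) · (418 - 142) = ½ · 103.5 · 276 = 14283.

14283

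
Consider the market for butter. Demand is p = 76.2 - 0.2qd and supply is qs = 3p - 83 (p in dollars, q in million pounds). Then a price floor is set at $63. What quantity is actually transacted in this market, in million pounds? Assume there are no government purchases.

Rearranging demand gives qd = 381 - 5p. Setting quantity demanded equal to quantity supplied, 381 - 5p = 3p - 83, gives p* = 58 and q* = 91.
Because the floor (63) lies above the market-clearing price, it is binding.
At p = 63: qd = 381 - 5·63 = 66 and qs = 3·63 - 83 = 106.
The quantity actually transacted is the short side, demand: 66.

66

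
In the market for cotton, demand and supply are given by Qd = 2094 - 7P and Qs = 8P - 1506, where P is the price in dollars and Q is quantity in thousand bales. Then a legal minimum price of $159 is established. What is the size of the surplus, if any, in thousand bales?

0

In a free market, 2094 - 7P = 8P - 1506 gives the equilibrium P* = 240, Q* = 414.
The floor of 159 is below the equilibrium price 240, so it is not binding; the market clears at P* = 240, Q* = 414.
Since the control does not bind, there is no surplus.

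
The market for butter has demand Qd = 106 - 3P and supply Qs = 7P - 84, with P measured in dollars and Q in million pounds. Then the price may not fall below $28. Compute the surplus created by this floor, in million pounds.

90

Setting quantity demanded equal to quantity supplied, 106 - 3P = 7P - 84, gives P* = 19 and Q* = 49.
Since 28 > 19, the floor is binding.
At P = 28: Qd = 106 - 3·28 = 22 and Qs = 7·28 - 84 = 112.
Surplus = Qs - Qd = 112 - 22 = 90.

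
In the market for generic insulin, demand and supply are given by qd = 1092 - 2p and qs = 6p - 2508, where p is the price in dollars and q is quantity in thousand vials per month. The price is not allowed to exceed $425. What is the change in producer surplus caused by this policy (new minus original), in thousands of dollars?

Without the control the market clears where 1092 - 2p = 6p - 2508, i.e. p* = 450 and q* = 192.
The ceiling of 425 is below the equilibrium price 450, so it binds.
At p = 425: qd = 1092 - 2·425 = 242 and qs = 6·425 - 2508 = 42.
Producer surplus without the control is ½ · (450 - 418) · 192 = 3072.
With the ceiling, producers sell 42 units at 425, so PS = ½ · (425 - 418) · 42 = 147.
Change in producer surplus = 147 - 3072 = -2925.

-2925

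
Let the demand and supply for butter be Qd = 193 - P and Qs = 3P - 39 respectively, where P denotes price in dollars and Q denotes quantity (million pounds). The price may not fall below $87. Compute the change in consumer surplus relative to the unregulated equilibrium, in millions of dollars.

-3494.5

Setting quantity demanded equal to quantity supplied, 193 - P = 3P - 39, gives P* = 58 and Q* = 135.
Since 87 > 58, the floor is binding.
At P = 87: Qd = 193 - 87 = 106 and Qs = 3·87 - 39 = 222.
Consumer surplus without the control is ½ · (193 - 58) · 135 = 9112.5.
With the floor, consumers buy 106 units at 87, so CS = ½ · (193 - 87) · 106 = 5618.
Change in consumer surplus = 5618 - 9112.5 = -3494.5.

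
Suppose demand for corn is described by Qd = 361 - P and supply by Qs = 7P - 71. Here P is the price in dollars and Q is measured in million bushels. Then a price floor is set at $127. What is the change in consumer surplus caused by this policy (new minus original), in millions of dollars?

-19746.5

Without the control the market clears where 361 - P = 7P - 71, i.e. P* = 54 and Q* = 307.
The floor of 127 is above the equilibrium price 54, so it binds.
At P = 127: Qd = 361 - 127 = 234 and Qs = 7·127 - 71 = 818.
Consumer surplus without the control is ½ · (361 - 54) · 307 = 47124.5.
With the floor, consumers buy 234 units at 127, so CS = ½ · (361 - 127) · 234 = 27378.
Change in consumer surplus = 27378 - 47124.5 = -19746.5.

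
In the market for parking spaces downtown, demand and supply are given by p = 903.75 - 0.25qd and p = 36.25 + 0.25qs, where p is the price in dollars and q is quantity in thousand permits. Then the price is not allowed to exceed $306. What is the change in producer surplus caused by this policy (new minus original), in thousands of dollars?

Rearranging demand gives qd = 3615 - 4p; rearranging supply gives qs = 4p - 145. Without the control the market clears where 3615 - 4p = 4p - 145, i.e. p* = 470 and q* = 1735.
The ceiling of 306 is below the equilibrium price 470, so it binds.
At p = 306: qd = 3615 - 4·306 = 2391 and qs = 4·306 - 145 = 1079.
Producer surplus without the control is ½ · (470 - 36.25) · 1735 = 376278.125.
With the ceiling, producers sell 1079 units at 306, so PS = ½ · (306 - 36.25) · 1079 = 145530.125.
Change in producer surplus = 145530.125 - 376278.125 = -230748.

-230748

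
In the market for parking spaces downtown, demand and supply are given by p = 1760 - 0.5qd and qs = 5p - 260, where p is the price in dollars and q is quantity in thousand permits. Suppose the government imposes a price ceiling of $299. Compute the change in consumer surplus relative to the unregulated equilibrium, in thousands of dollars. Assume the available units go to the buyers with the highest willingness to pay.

-65371.25

Rearranging demand gives qd = 3520 - 2p. In a free market, 3520 - 2p = 5p - 260 gives the equilibrium p* = 540, q* = 2440.
Since 299 < 540, the ceiling is binding.
At p = 299: qd = 3520 - 2·299 = 2922 and qs = 5·299 - 260 = 1235.
Consumer surplus without the control is ½ · (1760 - 540) · 2440 = 1488400.
With the ceiling, 1235 units are sold at 299 (assume they go to the highest-value buyers). The demand price at q = 1235 is 1142.5, so CS = ½ · [(1760 - 299) + (1142.5 - 299)] · 1235 = 1423028.75.
Change in consumer surplus = 1423028.75 - 1488400 = -65371.25.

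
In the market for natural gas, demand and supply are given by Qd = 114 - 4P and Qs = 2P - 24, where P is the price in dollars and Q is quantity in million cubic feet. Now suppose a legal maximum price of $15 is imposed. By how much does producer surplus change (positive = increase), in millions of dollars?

Equilibrium: 114 - 4P = 2P - 24, so 138 = 6P and P* = 23, Q* = 22.
The ceiling of 15 is below the equilibrium price 23, so it binds.
At P = 15: Qd = 114 - 4·15 = 54 and Qs = 2·15 - 24 = 6.
Producer surplus without the control is ½ · (23 - 12) · 22 = 121.
With the ceiling, producers sell 6 units at 15, so PS = ½ · (15 - 12) · 6 = 9.
Change in producer surplus = 9 - 121 = -112.

-112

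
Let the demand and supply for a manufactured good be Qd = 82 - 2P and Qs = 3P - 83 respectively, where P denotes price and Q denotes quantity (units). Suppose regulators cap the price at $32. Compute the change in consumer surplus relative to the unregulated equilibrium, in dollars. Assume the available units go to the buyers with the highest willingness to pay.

Setting quantity demanded equal to quantity supplied, 82 - 2P = 3P - 83, gives P* = 33 and Q* = 16.
The ceiling of 32 is below the equilibrium price 33, so it binds.
At P = 32: Qd = 82 - 2·32 = 18 and Qs = 3·32 - 83 = 13.
Consumer surplus without the control is ½ · (41 - 33) · 16 = 64.
With the ceiling, 13 units are sold at 32 (assume they go to the highest-value buyers). The demand price at Q = 13 is 34.5, so CS = ½ · [(41 - 32) + (34.5 - 32)] · 13 = 74.75.
Change in consumer surplus = 74.75 - 64 = 10.75.

10.75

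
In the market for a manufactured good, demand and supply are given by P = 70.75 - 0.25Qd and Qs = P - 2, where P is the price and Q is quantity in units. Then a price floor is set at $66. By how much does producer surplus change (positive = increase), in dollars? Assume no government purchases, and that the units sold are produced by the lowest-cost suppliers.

-477

Rearranging demand gives Qd = 283 - 4P. Equilibrium: 283 - 4P = P - 2, so 285 = 5P and P* = 57, Q* = 55.
Since 66 > 57, the floor is binding.
At P = 66: Qd = 283 - 4·66 = 19 and Qs = 66 - 2 = 64.
Producer surplus without the control is ½ · (57 - 2) · 55 = 1512.5.
With the floor, 19 units are sold at 66. The supply price at Q = 19 is 21, so PS = ½ · [(66 - 2) + (66 - 21)] · 19 = 1035.5.
Change in producer surplus = 1035.5 - 1512.5 = -477.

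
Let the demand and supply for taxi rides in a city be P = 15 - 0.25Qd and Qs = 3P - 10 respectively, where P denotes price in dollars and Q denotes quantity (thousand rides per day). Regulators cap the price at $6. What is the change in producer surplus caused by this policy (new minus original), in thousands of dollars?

-56

Rearranging demand gives Qd = 60 - 4P. Without the control the market clears where 60 - 4P = 3P - 10, i.e. P* = 10 and Q* = 20.
Since 6 < 10, the ceiling is binding.
At P = 6: Qd = 60 - 4·6 = 36 and Qs = 3·6 - 10 = 8.
Producer surplus without the control is ½ · (10 - 10/3) · 20 = 200/3.
With the ceiling, producers sell 8 units at 6, so PS = ½ · (6 - 10/3) · 8 = 32/3.
Change in producer surplus = 32/3 - 200/3 = -56.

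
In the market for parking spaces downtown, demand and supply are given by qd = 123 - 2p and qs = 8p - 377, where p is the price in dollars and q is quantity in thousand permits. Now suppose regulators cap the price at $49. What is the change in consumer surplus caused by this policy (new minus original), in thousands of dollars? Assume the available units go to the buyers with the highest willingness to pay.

Setting quantity demanded equal to quantity supplied, 123 - 2p = 8p - 377, gives p* = 50 and q* = 23.
The ceiling of 49 is below the equilibrium price 50, so it binds.
At p = 49: qd = 123 - 2·49 = 25 and qs = 8·49 - 377 = 15.
Consumer surplus without the control is ½ · (61.5 - 50) · 23 = 132.25.
With the ceiling, 15 units are sold at 49 (assume they go to the highest-value buyers). The demand price at q = 15 is 54, so CS = ½ · [(61.5 - 49) + (54 - 49)] · 15 = 131.25.
Change in consumer surplus = 131.25 - 132.25 = -1.

-1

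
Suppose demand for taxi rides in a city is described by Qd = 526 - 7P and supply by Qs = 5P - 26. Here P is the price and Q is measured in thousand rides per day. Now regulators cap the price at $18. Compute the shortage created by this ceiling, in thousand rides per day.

336

Setting quantity demanded equal to quantity supplied, 526 - 7P = 5P - 26, gives P* = 46 and Q* = 204.
The ceiling of 18 is below the equilibrium price 46, so it binds.
At P = 18: Qd = 526 - 7·18 = 400 and Qs = 5·18 - 26 = 64.
Shortage = Qd - Qs = 400 - 64 = 336.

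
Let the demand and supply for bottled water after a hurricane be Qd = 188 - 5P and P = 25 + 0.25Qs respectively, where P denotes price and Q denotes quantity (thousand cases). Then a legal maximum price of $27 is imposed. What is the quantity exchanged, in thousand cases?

8

Rearranging supply gives Qs = 4P - 100. In a free market, 188 - 5P = 4P - 100 gives the equilibrium P* = 32, Q* = 28.
Since 27 < 32, the ceiling is binding.
At P = 27: Qd = 188 - 5·27 = 53 and Qs = 4·27 - 100 = 8.
The quantity actually transacted is the short side, supply: 8.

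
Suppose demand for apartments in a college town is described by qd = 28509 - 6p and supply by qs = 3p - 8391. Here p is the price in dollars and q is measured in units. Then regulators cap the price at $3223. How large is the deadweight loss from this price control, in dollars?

1730540.25

Without the control the market clears where 28509 - 6p = 3p - 8391, i.e. p* = 4100 and q* = 3909.
The ceiling of 3223 is below the equilibrium price 4100, so it binds.
At p = 3223: qd = 28509 - 6·3223 = 9171 and qs = 3·3223 - 8391 = 1278.
Quantity traded falls to 1278. At q = 1278 the demand price is (28509 - 1278)/6 = 4538.5 and the supply price is (8391 + 1278)/3 = 3223.
Deadweight loss = ½ · (4538.5 - 3223) · (3909 - 1278) = ½ · 1315.5 · 2631 = 1730540.25.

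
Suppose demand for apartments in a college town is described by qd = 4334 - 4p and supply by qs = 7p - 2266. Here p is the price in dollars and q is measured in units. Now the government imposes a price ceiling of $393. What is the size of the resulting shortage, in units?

Equilibrium: 4334 - 4p = 7p - 2266, so 6600 = 11p and p* = 600, q* = 1934.
Since 393 < 600, the ceiling is binding.
At p = 393: qd = 4334 - 4·393 = 2762 and qs = 7·393 - 2266 = 485.
Shortage = qd - qs = 2762 - 485 = 2277.

2277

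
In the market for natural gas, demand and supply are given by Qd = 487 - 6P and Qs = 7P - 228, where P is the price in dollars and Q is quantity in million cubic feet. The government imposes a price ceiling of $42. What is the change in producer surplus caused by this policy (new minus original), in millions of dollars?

Equilibrium: 487 - 6P = 7P - 228, so 715 = 13P and P* = 55, Q* = 157.
Since 42 < 55, the ceiling is binding.
At P = 42: Qd = 487 - 6·42 = 235 and Qs = 7·42 - 228 = 66.
Producer surplus without the control is ½ · (55 - 228/7) · 157 = 24649/14.
With the ceiling, producers sell 66 units at 42, so PS = ½ · (42 - 228/7) · 66 = 2178/7.
Change in producer surplus = 2178/7 - 24649/14 = -1449.5.

-1449.5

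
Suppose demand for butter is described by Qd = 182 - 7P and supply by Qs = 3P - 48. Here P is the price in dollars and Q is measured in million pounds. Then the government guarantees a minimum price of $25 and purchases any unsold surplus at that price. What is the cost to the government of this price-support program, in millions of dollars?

500

In a free market, 182 - 7P = 3P - 48 gives the equilibrium P* = 23, Q* = 21.
Because the floor (25) lies above the market-clearing price, it is binding.
At P = 25: Qd = 182 - 7·25 = 7 and Qs = 3·25 - 48 = 27.
Surplus = Qs - Qd = 20.
Government expenditure = surplus × support price = 20 × 25 = 500.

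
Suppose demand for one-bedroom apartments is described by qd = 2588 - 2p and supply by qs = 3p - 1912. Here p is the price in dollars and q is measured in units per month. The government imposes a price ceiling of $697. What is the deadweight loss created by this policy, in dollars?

154533.75

Setting quantity demanded equal to quantity supplied, 2588 - 2p = 3p - 1912, gives p* = 900 and q* = 788.
The ceiling of 697 is below the equilibrium price 900, so it binds.
At p = 697: qd = 2588 - 2·697 = 1194 and qs = 3·697 - 1912 = 179.
Quantity traded falls to 179. At q = 179 the demand price is (2588 - 179)/2 = 1204.5 and the supply price is (1912 + 179)/3 = 697.
Deadweight loss = ½ · (1204.5 - 697) · (788 - 179) = ½ · 507.5 · 609 = 154533.75.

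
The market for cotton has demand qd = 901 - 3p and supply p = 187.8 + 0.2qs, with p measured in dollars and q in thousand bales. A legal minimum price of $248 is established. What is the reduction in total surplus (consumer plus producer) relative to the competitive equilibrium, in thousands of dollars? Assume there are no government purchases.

777.6

Rearranging supply gives qs = 5p - 939. Without the control the market clears where 901 - 3p = 5p - 939, i.e. p* = 230 and q* = 211.
The floor of 248 is above the equilibrium price 230, so it binds.
At p = 248: qd = 901 - 3·248 = 157 and qs = 5·248 - 939 = 301.
Quantity traded falls to 157. At q = 157 the demand price is (901 - 157)/3 = 248 and the supply price is (939 + 157)/5 = 219.2.
Deadweight loss = ½ · (248 - 219.2) · (211 - 157) = ½ · 28.8 · 54 = 777.6.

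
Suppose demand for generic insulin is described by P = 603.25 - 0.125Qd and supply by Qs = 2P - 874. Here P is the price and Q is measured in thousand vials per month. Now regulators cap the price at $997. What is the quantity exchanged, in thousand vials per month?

266

Rearranging demand gives Qd = 4826 - 8P. Setting quantity demanded equal to quantity supplied, 4826 - 8P = 2P - 874, gives P* = 570 and Q* = 266.
The ceiling of 997 is above the equilibrium price 570, so it is not binding; the market clears at P* = 570, Q* = 266.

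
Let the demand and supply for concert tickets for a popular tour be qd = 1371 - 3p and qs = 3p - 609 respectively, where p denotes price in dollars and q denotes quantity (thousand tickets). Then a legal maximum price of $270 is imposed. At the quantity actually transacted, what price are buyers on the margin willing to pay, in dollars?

390

Without the control the market clears where 1371 - 3p = 3p - 609, i.e. p* = 330 and q* = 381.
Because the ceiling (270) lies below the market-clearing price, it is binding.
At p = 270: qd = 1371 - 3·270 = 561 and qs = 3·270 - 609 = 201.
Only 201 units reach the market. On the demand curve, the marginal buyer's willingness to pay at q = 201 is (1371 - 201)/3 = 390.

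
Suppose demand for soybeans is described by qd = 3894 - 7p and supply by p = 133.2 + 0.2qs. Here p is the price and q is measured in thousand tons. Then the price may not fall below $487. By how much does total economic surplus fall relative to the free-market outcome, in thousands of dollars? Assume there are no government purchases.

Rearranging supply gives qs = 5p - 666. Without the control the market clears where 3894 - 7p = 5p - 666, i.e. p* = 380 and q* = 1234.
Because the floor (487) lies above the market-clearing price, it is binding.
At p = 487: qd = 3894 - 7·487 = 485 and qs = 5·487 - 666 = 1769.
Quantity traded falls to 485. At q = 485 the demand price is (3894 - 485)/7 = 487 and the supply price is (666 + 485)/5 = 230.2.
Deadweight loss = ½ · (487 - 230.2) · (1234 - 485) = ½ · 256.8 · 749 = 96171.6.

96171.6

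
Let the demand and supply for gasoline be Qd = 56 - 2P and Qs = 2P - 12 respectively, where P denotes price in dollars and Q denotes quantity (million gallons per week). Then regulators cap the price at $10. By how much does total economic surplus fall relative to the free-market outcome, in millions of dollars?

98

Without the control the market clears where 56 - 2P = 2P - 12, i.e. P* = 17 and Q* = 22.
Because the ceiling (10) lies below the market-clearing price, it is binding.
At P = 10: Qd = 56 - 2·10 = 36 and Qs = 2·10 - 12 = 8.
Quantity traded falls to 8. At Q = 8 the demand price is (56 - 8)/2 = 24 and the supply price is (12 + 8)/2 = 10.
Deadweight loss = ½ · (24 - 10) · (22 - 8) = ½ · 14 · 14 = 98.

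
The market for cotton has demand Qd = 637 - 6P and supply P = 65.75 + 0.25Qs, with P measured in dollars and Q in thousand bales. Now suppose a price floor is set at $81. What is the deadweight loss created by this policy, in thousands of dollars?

0

Rearranging supply gives Qs = 4P - 263. In a free market, 637 - 6P = 4P - 263 gives the equilibrium P* = 90, Q* = 97.
The floor of 81 is below the equilibrium price 90, so it is not binding; the market clears at P* = 90, Q* = 97.
Since the control does not bind, no trades are prevented and deadweight loss is zero.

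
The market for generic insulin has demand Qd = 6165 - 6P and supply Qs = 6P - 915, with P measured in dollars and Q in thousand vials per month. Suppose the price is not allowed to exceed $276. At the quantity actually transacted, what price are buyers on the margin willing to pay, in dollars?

904

Equilibrium: 6165 - 6P = 6P - 915, so 7080 = 12P and P* = 590, Q* = 2625.
Since 276 < 590, the ceiling is binding.
At P = 276: Qd = 6165 - 6·276 = 4509 and Qs = 6·276 - 915 = 741.
Only 741 units reach the market. On the demand curve, the marginal buyer's willingness to pay at Q = 741 is (6165 - 741)/6 = 904.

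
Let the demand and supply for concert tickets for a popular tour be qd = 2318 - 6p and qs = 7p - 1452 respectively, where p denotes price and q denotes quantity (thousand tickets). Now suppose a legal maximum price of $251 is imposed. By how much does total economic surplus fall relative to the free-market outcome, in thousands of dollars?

Without the control the market clears where 2318 - 6p = 7p - 1452, i.e. p* = 290 and q* = 578.
Since 251 < 290, the ceiling is binding.
At p = 251: qd = 2318 - 6·251 = 812 and qs = 7·251 - 1452 = 305.
Quantity traded falls to 305. At q = 305 the demand price is (2318 - 305)/6 = 335.5 and the supply price is (1452 + 305)/7 = 251.
Deadweight loss = ½ · (335.5 - 251) · (578 - 305) = ½ · 84.5 · 273 = 11534.25.

11534.25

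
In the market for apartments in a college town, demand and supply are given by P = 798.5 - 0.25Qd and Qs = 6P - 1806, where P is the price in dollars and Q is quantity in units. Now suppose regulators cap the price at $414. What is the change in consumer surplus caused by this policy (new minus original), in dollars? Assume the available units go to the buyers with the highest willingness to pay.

Rearranging demand gives Qd = 3194 - 4P. In a free market, 3194 - 4P = 6P - 1806 gives the equilibrium P* = 500, Q* = 1194.
Because the ceiling (414) lies below the market-clearing price, it is binding.
At P = 414: Qd = 3194 - 4·414 = 1538 and Qs = 6·414 - 1806 = 678.
Consumer surplus without the control is ½ · (798.5 - 500) · 1194 = 178204.5.
With the ceiling, 678 units are sold at 414 (assume they go to the highest-value buyers). The demand price at Q = 678 is 629, so CS = ½ · [(798.5 - 414) + (629 - 414)] · 678 = 203230.5.
Change in consumer surplus = 203230.5 - 178204.5 = 25026.

25026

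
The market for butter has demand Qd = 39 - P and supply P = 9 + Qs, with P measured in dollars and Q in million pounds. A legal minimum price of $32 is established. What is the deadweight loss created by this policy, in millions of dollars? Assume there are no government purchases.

Rearranging supply gives Qs = P - 9. Setting quantity demanded equal to quantity supplied, 39 - P = P - 9, gives P* = 24 and Q* = 15.
Since 32 > 24, the floor is binding.
At P = 32: Qd = 39 - 32 = 7 and Qs = 32 - 9 = 23.
Quantity traded falls to 7. At Q = 7 the demand price is 39 - 7 = 32 and the supply price is 9 + 7 = 16.
Deadweight loss = ½ · (32 - 16) · (15 - 7) = ½ · 16 · 8 = 64.

64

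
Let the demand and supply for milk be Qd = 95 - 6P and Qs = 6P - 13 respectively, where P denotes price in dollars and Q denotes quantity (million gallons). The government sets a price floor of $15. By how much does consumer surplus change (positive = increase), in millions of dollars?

-138

Equilibrium: 95 - 6P = 6P - 13, so 108 = 12P and P* = 9, Q* = 41.
Since 15 > 9, the floor is binding.
At P = 15: Qd = 95 - 6·15 = 5 and Qs = 6·15 - 13 = 77.
Consumer surplus without the control is ½ · (95/6 - 9) · 41 = 1681/12.
With the floor, consumers buy 5 units at 15, so CS = ½ · (95/6 - 15) · 5 = 25/12.
Change in consumer surplus = 25/12 - 1681/12 = -138.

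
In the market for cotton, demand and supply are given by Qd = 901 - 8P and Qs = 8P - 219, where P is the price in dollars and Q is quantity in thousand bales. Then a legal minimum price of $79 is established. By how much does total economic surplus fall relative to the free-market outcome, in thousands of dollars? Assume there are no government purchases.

648

In a free market, 901 - 8P = 8P - 219 gives the equilibrium P* = 70, Q* = 341.
The floor of 79 is above the equilibrium price 70, so it binds.
At P = 79: Qd = 901 - 8·79 = 269 and Qs = 8·79 - 219 = 413.
Quantity traded falls to 269. At Q = 269 the demand price is (901 - 269)/8 = 79 and the supply price is (219 + 269)/8 = 61.
Deadweight loss = ½ · (79 - 61) · (341 - 269) = ½ · 18 · 72 = 648.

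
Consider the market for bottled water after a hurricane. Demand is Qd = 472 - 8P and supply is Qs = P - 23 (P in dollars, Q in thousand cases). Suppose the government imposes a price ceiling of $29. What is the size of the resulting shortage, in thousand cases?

234

In a free market, 472 - 8P = P - 23 gives the equilibrium P* = 55, Q* = 32.
Because the ceiling (29) lies below the market-clearing price, it is binding.
At P = 29: Qd = 472 - 8·29 = 240 and Qs = 29 - 23 = 6.
Shortage = Qd - Qs = 240 - 6 = 234.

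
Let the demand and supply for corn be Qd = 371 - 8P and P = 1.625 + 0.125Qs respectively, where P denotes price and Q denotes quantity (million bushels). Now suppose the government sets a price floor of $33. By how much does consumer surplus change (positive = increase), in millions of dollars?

-1287

Rearranging supply gives Qs = 8P - 13. Equilibrium: 371 - 8P = 8P - 13, so 384 = 16P and P* = 24, Q* = 179.
The floor of 33 is above the equilibrium price 24, so it binds.
At P = 33: Qd = 371 - 8·33 = 107 and Qs = 8·33 - 13 = 251.
Consumer surplus without the control is ½ · (46.375 - 24) · 179 = 2002.5625.
With the floor, consumers buy 107 units at 33, so CS = ½ · (46.375 - 33) · 107 = 715.5625.
Change in consumer surplus = 715.5625 - 2002.5625 = -1287.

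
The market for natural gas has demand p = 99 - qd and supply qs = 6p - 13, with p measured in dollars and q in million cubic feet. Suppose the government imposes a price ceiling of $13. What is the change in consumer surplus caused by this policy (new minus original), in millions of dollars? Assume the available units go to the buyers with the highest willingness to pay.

33

Rearranging demand gives qd = 99 - p. In a free market, 99 - p = 6p - 13 gives the equilibrium p* = 16, q* = 83.
Since 13 < 16, the ceiling is binding.
At p = 13: qd = 99 - 13 = 86 and qs = 6·13 - 13 = 65.
Consumer surplus without the control is ½ · (99 - 16) · 83 = 3444.5.
With the ceiling, 65 units are sold at 13 (assume they go to the highest-value buyers). The demand price at q = 65 is 34, so CS = ½ · [(99 - 13) + (34 - 13)] · 65 = 3477.5.
Change in consumer surplus = 3477.5 - 3444.5 = 33.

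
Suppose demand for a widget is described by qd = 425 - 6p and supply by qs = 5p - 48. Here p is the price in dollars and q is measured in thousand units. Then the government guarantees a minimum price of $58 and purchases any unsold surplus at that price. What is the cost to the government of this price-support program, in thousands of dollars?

9570

Without the control the market clears where 425 - 6p = 5p - 48, i.e. p* = 43 and q* = 167.
Since 58 > 43, the floor is binding.
At p = 58: qd = 425 - 6·58 = 77 and qs = 5·58 - 48 = 242.
Surplus = qs - qd = 165.
Government expenditure = surplus × support price = 165 × 58 = 9570.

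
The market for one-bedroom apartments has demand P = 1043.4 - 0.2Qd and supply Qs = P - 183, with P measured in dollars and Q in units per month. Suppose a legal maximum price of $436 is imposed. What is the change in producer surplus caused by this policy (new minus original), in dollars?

-225040

Rearranging demand gives Qd = 5217 - 5P. Setting quantity demanded equal to quantity supplied, 5217 - 5P = P - 183, gives P* = 900 and Q* = 717.
Since 436 < 900, the ceiling is binding.
At P = 436: Qd = 5217 - 5·436 = 3037 and Qs = 436 - 183 = 253.
Producer surplus without the control is ½ · (900 - 183) · 717 = 257044.5.
With the ceiling, producers sell 253 units at 436, so PS = ½ · (436 - 183) · 253 = 32004.5.
Change in producer surplus = 32004.5 - 257044.5 = -225040.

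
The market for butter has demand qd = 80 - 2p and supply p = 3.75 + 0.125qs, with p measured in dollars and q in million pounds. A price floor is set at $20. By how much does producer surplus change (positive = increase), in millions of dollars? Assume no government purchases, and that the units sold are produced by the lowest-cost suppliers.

339.75

Rearranging supply gives qs = 8p - 30. In a free market, 80 - 2p = 8p - 30 gives the equilibrium p* = 11, q* = 58.
Because the floor (20) lies above the market-clearing price, it is binding.
At p = 20: qd = 80 - 2·20 = 40 and qs = 8·20 - 30 = 130.
Producer surplus without the control is ½ · (11 - 3.75) · 58 = 210.25.
With the floor, 40 units are sold at 20. The supply price at q = 40 is 8.75, so PS = ½ · [(20 - 3.75) + (20 - 8.75)] · 40 = 550.
Change in producer surplus = 550 - 210.25 = 339.75.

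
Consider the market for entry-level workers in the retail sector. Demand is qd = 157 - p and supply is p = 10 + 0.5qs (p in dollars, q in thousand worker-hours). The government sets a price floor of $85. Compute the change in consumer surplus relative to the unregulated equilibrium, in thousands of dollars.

-2210

Rearranging supply gives qs = 2p - 20. Equilibrium: 157 - p = 2p - 20, so 177 = 3p and p* = 59, q* = 98.
Since 85 > 59, the floor is binding.
At p = 85: qd = 157 - 85 = 72 and qs = 2·85 - 20 = 150.
Consumer surplus without the control is ½ · (157 - 59) · 98 = 4802.
With the floor, consumers buy 72 units at 85, so CS = ½ · (157 - 85) · 72 = 2592.
Change in consumer surplus = 2592 - 4802 = -2210.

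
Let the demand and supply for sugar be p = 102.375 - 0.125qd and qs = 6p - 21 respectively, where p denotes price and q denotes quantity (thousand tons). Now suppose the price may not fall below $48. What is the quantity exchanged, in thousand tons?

339

Rearranging demand gives qd = 819 - 8p. Equilibrium: 819 - 8p = 6p - 21, so 840 = 14p and p* = 60, q* = 339.
The floor of 48 is below the equilibrium price 60, so it is not binding; the market clears at p* = 60, q* = 339.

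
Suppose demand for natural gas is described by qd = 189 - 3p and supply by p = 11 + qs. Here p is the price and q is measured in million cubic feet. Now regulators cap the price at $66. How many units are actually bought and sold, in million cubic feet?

39

Rearranging supply gives qs = p - 11. In a free market, 189 - 3p = p - 11 gives the equilibrium p* = 50, q* = 39.
The ceiling of 66 is above the equilibrium price 50, so it is not binding; the market clears at p* = 50, q* = 39.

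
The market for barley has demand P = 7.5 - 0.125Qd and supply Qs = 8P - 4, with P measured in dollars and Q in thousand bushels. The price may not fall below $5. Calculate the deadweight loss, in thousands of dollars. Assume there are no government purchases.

8

Rearranging demand gives Qd = 60 - 8P. In a free market, 60 - 8P = 8P - 4 gives the equilibrium P* = 4, Q* = 28.
Because the floor (5) lies above the market-clearing price, it is binding.
At P = 5: Qd = 60 - 8·5 = 20 and Qs = 8·5 - 4 = 36.
Quantity traded falls to 20. At Q = 20 the demand price is (60 - 20)/8 = 5 and the supply price is (4 + 20)/8 = 3.
Deadweight loss = ½ · (5 - 3) · (28 - 20) = ½ · 2 · 8 = 8.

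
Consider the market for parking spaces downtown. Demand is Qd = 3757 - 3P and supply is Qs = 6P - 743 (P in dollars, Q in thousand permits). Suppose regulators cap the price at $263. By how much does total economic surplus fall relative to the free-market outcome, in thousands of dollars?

505521

Equilibrium: 3757 - 3P = 6P - 743, so 4500 = 9P and P* = 500, Q* = 2257.
Because the ceiling (263) lies below the market-clearing price, it is binding.
At P = 263: Qd = 3757 - 3·263 = 2968 and Qs = 6·263 - 743 = 835.
Quantity traded falls to 835. At Q = 835 the demand price is (3757 - 835)/3 = 974 and the supply price is (743 + 835)/6 = 263.
Deadweight loss = ½ · (974 - 263) · (2257 - 835) = ½ · 711 · 1422 = 505521.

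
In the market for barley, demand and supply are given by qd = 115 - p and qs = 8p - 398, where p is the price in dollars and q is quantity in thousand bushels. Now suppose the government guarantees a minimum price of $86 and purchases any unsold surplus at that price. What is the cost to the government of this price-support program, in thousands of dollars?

22446

In a free market, 115 - p = 8p - 398 gives the equilibrium p* = 57, q* = 58.
Because the floor (86) lies above the market-clearing price, it is binding.
At p = 86: qd = 115 - 86 = 29 and qs = 8·86 - 398 = 290.
Surplus = qs - qd = 261.
Government expenditure = surplus × support price = 261 × 86 = 22446.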